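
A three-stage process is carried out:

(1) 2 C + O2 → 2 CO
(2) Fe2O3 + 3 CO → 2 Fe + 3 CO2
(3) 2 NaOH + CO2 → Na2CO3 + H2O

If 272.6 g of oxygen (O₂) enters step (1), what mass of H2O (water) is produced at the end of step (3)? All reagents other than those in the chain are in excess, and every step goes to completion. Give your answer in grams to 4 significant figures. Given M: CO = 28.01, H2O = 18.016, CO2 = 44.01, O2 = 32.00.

306.9 g

n(O2) = 272.6 / 32.00 = 8.5188 mol.
Reaction (1): O2→CO ratio 1:2 ⇒ n(CO) = 17.038 mol.
Reaction (2): CO→CO2 ratio 3:3 ⇒ n(CO2) = 17.038 mol.
Reaction (3): CO2→H2O ratio 1:1 ⇒ n(H2O) = 17.038 mol.
Mass of H2O = 17.038 × 18.016 = 306.95 g.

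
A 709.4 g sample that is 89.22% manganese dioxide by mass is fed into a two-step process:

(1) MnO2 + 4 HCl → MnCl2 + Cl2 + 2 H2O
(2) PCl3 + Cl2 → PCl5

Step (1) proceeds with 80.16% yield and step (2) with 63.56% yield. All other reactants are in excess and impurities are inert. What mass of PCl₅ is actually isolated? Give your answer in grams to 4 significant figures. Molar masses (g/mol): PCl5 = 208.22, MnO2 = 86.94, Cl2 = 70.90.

Pure MnO2 = 709.4 × 0.8922 = 632.93 g.
n(MnO2) = 632.93 / 86.94 = 7.2800 mol.
Step 1 (MnO2:Cl2 = 1:1): theoretical n(Cl2) = 7.2800 mol; at 80.16% yield, n(Cl2) = 5.8357 mol.
Step 2 (Cl2:PCl5 = 1:1): theoretical n(PCl5) = 5.8357 mol, so theoretical mass = 5.8357 × 208.22 = 1215.1 g.
At 63.56% yield, actual mass of PCl5 = 1215.1 × 0.6356 = 772.32 g.

772.3 g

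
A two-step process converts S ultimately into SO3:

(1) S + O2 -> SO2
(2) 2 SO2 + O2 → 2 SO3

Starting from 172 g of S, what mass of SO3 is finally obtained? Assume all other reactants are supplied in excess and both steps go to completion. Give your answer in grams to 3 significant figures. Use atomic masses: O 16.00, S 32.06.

430 g

M(S) = 32.06 g/mol.
M(SO3) = 32.06 + 3(16.00) = 80.06 g/mol.
n(S) = 172.0 / 32.06 = 5.365 mol.
Step 1 gives a 1:1 ratio of S to SO2, so n(SO2) = 5.365 mol.
In step 2 the SO2:SO3 ratio is 2:2, so n(SO3) = 5.365 mol.
Mass of SO3 = 5.365 × 80.06 = 429.5 g.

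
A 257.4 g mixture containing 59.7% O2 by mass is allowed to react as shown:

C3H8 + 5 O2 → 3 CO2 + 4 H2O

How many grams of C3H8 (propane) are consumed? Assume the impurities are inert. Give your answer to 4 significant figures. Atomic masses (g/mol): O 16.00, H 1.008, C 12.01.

42.35 g

Mass of pure O2 = 257.4 g × 0.597 = 153.67 g.
M(O2) = 2(16.00) = 32.00 g/mol.
M(C3H8) = 3(12.01) + 8(1.008) = 44.094 g/mol.
n(O2) = 153.67 g / 32.00 g/mol = 4.8021 mol.
From the equation the O2:C3H8 mole ratio is 5:1, so n(C3H8) = 4.8021 × 1/5 = 0.96042 mol.
Mass of C3H8 = 0.96042 mol × 44.094 g/mol = 42.349 g.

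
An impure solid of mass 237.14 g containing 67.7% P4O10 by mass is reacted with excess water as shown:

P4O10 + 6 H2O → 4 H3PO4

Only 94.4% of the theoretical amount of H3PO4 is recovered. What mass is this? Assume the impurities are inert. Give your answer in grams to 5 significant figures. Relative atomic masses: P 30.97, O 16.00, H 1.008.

209.26 g

Pure P4O10 available = 237.14 g × 0.677 = 160.544 g.
M(P4O10) = 4(30.97) + 10(16.00) = 283.88 g/mol.
M(H3PO4) = 3(1.008) + 30.97 + 4(16.00) = 97.994 g/mol.
n(P4O10) = 160.544 g / 283.88 g/mol = 0.565534 mol.
From the equation the P4O10:H3PO4 mole ratio is 1:4, so n(H3PO4) = 0.565534 × 4/1 = 2.26214 mol.
Mass of H3PO4 = 2.26214 mol × 97.994 g/mol = 221.676 g.
Actual mass collected = 221.676 g × 0.944 = 209.262 g.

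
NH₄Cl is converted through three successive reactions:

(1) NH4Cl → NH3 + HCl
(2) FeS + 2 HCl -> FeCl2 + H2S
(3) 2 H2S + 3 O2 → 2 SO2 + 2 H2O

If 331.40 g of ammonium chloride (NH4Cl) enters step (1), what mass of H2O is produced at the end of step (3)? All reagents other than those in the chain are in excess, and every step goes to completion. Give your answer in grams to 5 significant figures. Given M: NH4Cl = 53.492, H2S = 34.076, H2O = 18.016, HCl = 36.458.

n(NH4Cl) = 331.40 / 53.492 = 6.19532 mol.
Reaction (1): NH4Cl→HCl ratio 1:1 ⇒ n(HCl) = 6.19532 mol.
Reaction (2): HCl→H2S ratio 2:1 ⇒ n(H2S) = 3.09766 mol.
Reaction (3): H2S→H2O ratio 2:2 ⇒ n(H2O) = 3.09766 mol.
Mass of H2O = 3.09766 × 18.016 = 55.8074 g.

55.807 g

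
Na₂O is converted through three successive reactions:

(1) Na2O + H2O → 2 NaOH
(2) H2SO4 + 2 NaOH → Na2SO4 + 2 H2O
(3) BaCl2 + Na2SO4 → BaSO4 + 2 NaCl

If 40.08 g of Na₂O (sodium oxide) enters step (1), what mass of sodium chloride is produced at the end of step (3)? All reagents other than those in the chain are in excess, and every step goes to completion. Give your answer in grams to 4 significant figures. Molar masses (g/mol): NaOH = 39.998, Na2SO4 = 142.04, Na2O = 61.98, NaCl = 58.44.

75.58 g

n(Na2O) = 40.08 / 61.98 = 0.64666 mol.
Reaction (1): Na2O→NaOH ratio 1:2 ⇒ n(NaOH) = 1.2933 mol.
Reaction (2): NaOH→Na2SO4 ratio 2:1 ⇒ n(Na2SO4) = 0.64666 mol.
Reaction (3): Na2SO4→NaCl ratio 1:2 ⇒ n(NaCl) = 1.2933 mol.
Mass of NaCl = 1.2933 × 58.44 = 75.582 g.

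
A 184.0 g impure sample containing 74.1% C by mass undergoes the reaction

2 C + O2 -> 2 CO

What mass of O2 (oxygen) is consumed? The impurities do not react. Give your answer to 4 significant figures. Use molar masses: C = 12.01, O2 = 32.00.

181.6 g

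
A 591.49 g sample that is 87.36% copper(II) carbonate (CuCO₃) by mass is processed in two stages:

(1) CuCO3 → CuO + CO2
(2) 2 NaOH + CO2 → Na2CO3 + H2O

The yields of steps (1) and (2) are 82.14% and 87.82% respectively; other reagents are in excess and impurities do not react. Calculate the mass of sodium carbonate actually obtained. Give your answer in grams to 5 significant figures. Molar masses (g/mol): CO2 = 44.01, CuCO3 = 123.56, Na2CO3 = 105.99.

Pure CuCO3 = 591.49 × 0.8736 = 516.726 g.
n(CuCO3) = 516.726 / 123.56 = 4.18198 mol.
Step 1 (CuCO3:CO2 = 1:1): theoretical n(CO2) = 4.18198 mol; at 82.14% yield, n(CO2) = 3.43508 mol.
Step 2 (CO2:Na2CO3 = 1:1): theoretical n(Na2CO3) = 3.43508 mol, so theoretical mass = 3.43508 × 105.99 = 364.084 g.
At 87.82% yield, actual mass of Na2CO3 = 364.084 × 0.8782 = 319.739 g.

319.74 g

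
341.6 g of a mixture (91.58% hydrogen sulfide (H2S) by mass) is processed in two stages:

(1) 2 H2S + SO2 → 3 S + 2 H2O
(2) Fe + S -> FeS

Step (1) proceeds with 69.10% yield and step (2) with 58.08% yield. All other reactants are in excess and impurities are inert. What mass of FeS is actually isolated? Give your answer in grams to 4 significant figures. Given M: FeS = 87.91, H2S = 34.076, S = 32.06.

Pure H2S = 341.6 × 0.9158 = 312.84 g.
n(H2S) = 312.84 / 34.076 = 9.1806 mol.
Step 1 (H2S:S = 2:3): theoretical n(S) = 13.771 mol; at 69.10% yield, n(S) = 9.5157 mol.
Step 2 (S:FeS = 1:1): theoretical n(FeS) = 9.5157 mol, so theoretical mass = 9.5157 × 87.91 = 836.52 g.
At 58.08% yield, actual mass of FeS = 836.52 × 0.5808 = 485.85 g.

485.9 g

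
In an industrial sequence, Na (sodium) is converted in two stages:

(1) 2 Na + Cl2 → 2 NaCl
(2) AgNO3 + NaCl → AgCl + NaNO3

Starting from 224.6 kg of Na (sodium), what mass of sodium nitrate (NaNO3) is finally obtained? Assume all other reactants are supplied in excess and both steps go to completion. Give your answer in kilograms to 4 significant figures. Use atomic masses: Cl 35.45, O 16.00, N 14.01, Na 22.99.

830.4 kg

M(Na) = 22.99 g/mol.
M(NaNO3) = 22.99 + 14.01 + 3(16.00) = 85.00 g/mol.
224.6 kg = 224600 g.
n(Na) = 224600 / 22.99 = 9769.5 mol.
Step 1 gives a 2:2 ratio of Na to NaCl, so n(NaCl) = 9769.5 mol.
In step 2 the NaCl:NaNO3 ratio is 1:1, so n(NaNO3) = 9769.5 mol.
Mass of NaNO3 = 9769.5 × 85.00 = 830400 g = 830.4 kg.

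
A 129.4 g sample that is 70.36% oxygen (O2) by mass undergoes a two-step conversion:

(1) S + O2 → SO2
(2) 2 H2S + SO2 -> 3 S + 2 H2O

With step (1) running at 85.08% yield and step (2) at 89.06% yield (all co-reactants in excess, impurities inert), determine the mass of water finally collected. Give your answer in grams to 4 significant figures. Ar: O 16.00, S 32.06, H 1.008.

77.68 g

Pure O2 = 129.4 × 0.7036 = 91.046 g.
M(O2) = 2(16.00) = 32.00 g/mol.
M(H2O) = 2(1.008) + 16.00 = 18.016 g/mol.
n(O2) = 91.046 / 32.00 = 2.8452 mol.
Step 1 (O2:SO2 = 1:1): theoretical n(SO2) = 2.8452 mol; at 85.08% yield, n(SO2) = 2.4207 mol.
Step 2 (SO2:H2O = 1:2): theoretical n(H2O) = 4.8414 mol, so theoretical mass = 4.8414 × 18.016 = 87.222 g.
At 89.06% yield, actual mass of H2O = 87.222 × 0.8906 = 77.680 g.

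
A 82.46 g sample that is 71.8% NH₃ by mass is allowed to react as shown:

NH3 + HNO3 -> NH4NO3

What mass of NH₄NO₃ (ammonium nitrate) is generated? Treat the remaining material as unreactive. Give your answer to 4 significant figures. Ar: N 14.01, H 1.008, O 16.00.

278.2 g

Mass of pure NH3 = 82.46 g × 0.718 = 59.206 g.
M(NH3) = 14.01 + 3(1.008) = 17.034 g/mol.
M(NH4NO3) = 2(14.01) + 4(1.008) + 3(16.00) = 80.052 g/mol.
n(NH3) = 59.206 g / 17.034 g/mol = 3.4758 mol.
From the equation the NH3:NH4NO3 mole ratio is 1:1, so n(NH4NO3) = 3.4758 × 1/1 = 3.4758 mol.
Mass of NH4NO3 = 3.4758 mol × 80.052 g/mol = 278.24 g.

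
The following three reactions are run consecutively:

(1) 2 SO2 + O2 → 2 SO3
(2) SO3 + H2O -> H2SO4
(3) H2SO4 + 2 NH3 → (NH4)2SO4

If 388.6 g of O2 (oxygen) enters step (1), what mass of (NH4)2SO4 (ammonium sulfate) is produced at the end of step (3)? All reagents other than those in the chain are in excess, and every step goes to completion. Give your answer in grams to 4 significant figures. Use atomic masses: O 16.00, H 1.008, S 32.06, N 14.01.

M(O2) = 2(16.00) = 32.00 g/mol.
M((NH4)2SO4) = 2(14.01) + 8(1.008) + 32.06 + 4(16.00) = 132.144 g/mol.
n(O2) = 388.6 / 32.00 = 12.144 mol.
Reaction (1): O2→SO3 ratio 1:2 ⇒ n(SO3) = 24.288 mol.
Reaction (2): SO3→H2SO4 ratio 1:1 ⇒ n(H2SO4) = 24.288 mol.
Reaction (3): H2SO4→(NH4)2SO4 ratio 1:1 ⇒ n((NH4)2SO4) = 24.288 mol.
Mass of (NH4)2SO4 = 24.288 × 132.144 = 3209.4 g.

3209 g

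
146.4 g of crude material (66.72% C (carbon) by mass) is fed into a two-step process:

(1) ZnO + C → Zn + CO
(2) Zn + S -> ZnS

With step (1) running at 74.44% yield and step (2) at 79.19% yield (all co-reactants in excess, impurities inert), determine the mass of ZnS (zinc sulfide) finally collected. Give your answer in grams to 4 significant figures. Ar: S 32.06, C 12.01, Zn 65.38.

Pure C = 146.4 × 0.6672 = 97.678 g.
M(C) = 12.01 g/mol.
M(ZnS) = 65.38 + 32.06 = 97.44 g/mol.
n(C) = 97.678 / 12.01 = 8.1331 mol.
Step 1 (C:Zn = 1:1): theoretical n(Zn) = 8.1331 mol; at 74.44% yield, n(Zn) = 6.0543 mol.
Step 2 (Zn:ZnS = 1:1): theoretical n(ZnS) = 6.0543 mol, so theoretical mass = 6.0543 × 97.44 = 589.93 g.
At 79.19% yield, actual mass of ZnS = 589.93 × 0.7919 = 467.16 g.

467.2 g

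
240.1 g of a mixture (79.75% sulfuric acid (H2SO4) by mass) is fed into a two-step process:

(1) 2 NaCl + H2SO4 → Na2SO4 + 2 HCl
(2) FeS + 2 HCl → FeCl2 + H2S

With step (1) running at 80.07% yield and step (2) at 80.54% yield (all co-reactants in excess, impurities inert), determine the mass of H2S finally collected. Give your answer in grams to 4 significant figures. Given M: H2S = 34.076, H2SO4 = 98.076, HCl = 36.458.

Pure H2SO4 = 240.1 × 0.7975 = 191.48 g.
n(H2SO4) = 191.48 / 98.076 = 1.9524 mol.
Step 1 (H2SO4:HCl = 1:2): theoretical n(HCl) = 3.9047 mol; at 80.07% yield, n(HCl) = 3.1265 mol.
Step 2 (HCl:H2S = 2:1): theoretical n(H2S) = 1.5633 mol, so theoretical mass = 1.5633 × 34.076 = 53.269 g.
At 80.54% yield, actual mass of H2S = 53.269 × 0.8054 = 42.903 g.

42.90 g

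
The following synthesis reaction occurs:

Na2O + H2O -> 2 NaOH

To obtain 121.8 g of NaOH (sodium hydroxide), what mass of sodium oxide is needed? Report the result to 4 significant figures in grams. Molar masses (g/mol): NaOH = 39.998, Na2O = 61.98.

n(NaOH) = 121.80 g / 39.998 g/mol = 3.0452 mol.
From the equation the NaOH:Na2O mole ratio is 2:1, so n(Na2O) = 3.0452 × 1/2 = 1.5226 mol.
Mass of Na2O = 1.5226 mol × 61.98 g/mol = 94.369 g.

94.37 g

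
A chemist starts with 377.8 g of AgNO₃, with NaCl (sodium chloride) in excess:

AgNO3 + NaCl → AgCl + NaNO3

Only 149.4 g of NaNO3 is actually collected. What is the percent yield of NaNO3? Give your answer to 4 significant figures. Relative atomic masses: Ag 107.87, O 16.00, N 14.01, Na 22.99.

M(AgNO3) = 107.87 + 14.01 + 3(16.00) = 169.88 g/mol.
M(NaNO3) = 22.99 + 14.01 + 3(16.00) = 85.00 g/mol.
n(AgNO3) = 377.80 g / 169.88 g/mol = 2.2239 mol.
From the equation the AgNO3:NaNO3 mole ratio is 1:1, so n(NaNO3) = 2.2239 × 1/1 = 2.2239 mol.
Mass of NaNO3 = 2.2239 mol × 85.00 g/mol = 189.03 g.
This is the theoretical yield. Percent yield = 149.4 g / 189.03 g × 100% = 79.034%.

79.03 %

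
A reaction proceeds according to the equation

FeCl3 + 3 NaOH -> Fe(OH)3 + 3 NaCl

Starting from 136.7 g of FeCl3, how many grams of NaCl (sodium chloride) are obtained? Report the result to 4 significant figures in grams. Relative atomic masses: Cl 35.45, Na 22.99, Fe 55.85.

M(FeCl3) = 55.85 + 3(35.45) = 162.20 g/mol.
M(NaCl) = 22.99 + 35.45 = 58.44 g/mol.
n(FeCl3) = 136.70 g / 162.20 g/mol = 0.84279 mol.
From the equation the FeCl3:NaCl mole ratio is 1:3, so n(NaCl) = 0.84279 × 3/1 = 2.5284 mol.
Mass of NaCl = 2.5284 mol × 58.44 g/mol = 147.76 g.

147.8 g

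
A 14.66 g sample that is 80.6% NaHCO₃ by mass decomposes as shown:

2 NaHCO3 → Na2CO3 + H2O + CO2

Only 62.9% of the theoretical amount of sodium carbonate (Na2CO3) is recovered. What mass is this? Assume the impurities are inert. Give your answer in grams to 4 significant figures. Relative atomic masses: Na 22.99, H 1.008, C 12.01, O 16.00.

4.688 g

Pure NaHCO3 available = 14.66 g × 0.806 = 11.816 g.
M(NaHCO3) = 22.99 + 1.008 + 12.01 + 3(16.00) = 84.008 g/mol.
M(Na2CO3) = 2(22.99) + 12.01 + 3(16.00) = 105.99 g/mol.
n(NaHCO3) = 11.816 g / 84.008 g/mol = 0.14065 mol.
From the equation the NaHCO3:Na2CO3 mole ratio is 2:1, so n(Na2CO3) = 0.14065 × 1/2 = 0.070326 mol.
Mass of Na2CO3 = 0.070326 mol × 105.99 g/mol = 7.4539 g.
Actual mass collected = 7.4539 g × 0.629 = 4.6885 g.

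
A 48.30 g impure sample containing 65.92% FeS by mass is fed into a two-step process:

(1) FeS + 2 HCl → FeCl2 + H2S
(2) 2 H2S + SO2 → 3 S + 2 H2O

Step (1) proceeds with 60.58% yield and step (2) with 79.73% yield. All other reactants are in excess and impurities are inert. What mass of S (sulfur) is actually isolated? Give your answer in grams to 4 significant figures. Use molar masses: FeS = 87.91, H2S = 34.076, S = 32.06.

Pure FeS = 48.30 × 0.6592 = 31.839 g.
n(FeS) = 31.839 / 87.91 = 0.36218 mol.
Step 1 (FeS:H2S = 1:1): theoretical n(H2S) = 0.36218 mol; at 60.58% yield, n(H2S) = 0.21941 mol.
Step 2 (H2S:S = 2:3): theoretical n(S) = 0.32911 mol, so theoretical mass = 0.32911 × 32.06 = 10.551 g.
At 79.73% yield, actual mass of S = 10.551 × 0.7973 = 8.4126 g.

8.413 g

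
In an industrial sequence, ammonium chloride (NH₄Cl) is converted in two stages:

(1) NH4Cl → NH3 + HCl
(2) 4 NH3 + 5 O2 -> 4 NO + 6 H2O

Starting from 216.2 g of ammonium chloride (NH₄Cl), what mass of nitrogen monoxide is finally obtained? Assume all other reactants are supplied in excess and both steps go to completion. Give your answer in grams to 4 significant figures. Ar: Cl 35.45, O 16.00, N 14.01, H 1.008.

121.3 g

M(NH4Cl) = 14.01 + 4(1.008) + 35.45 = 53.492 g/mol.
M(NO) = 14.01 + 16.00 = 30.01 g/mol.
n(NH4Cl) = 216.20 / 53.492 = 4.0417 mol.
Step 1 gives a 1:1 ratio of NH4Cl to NH3, so n(NH3) = 4.0417 mol.
In step 2 the NH3:NO ratio is 4:4, so n(NO) = 4.0417 mol.
Mass of NO = 4.0417 × 30.01 = 121.29 g.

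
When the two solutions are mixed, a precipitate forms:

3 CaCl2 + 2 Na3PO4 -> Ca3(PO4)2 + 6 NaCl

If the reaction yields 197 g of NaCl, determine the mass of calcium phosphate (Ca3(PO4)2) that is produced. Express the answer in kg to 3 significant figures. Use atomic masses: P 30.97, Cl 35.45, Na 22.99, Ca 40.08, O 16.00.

0.174 kg

M(NaCl) = 22.99 + 35.45 = 58.44 g/mol.
M(Ca3(PO4)2) = 3(40.08) + 2(30.97) + 8(16.00) = 310.18 g/mol.
n(NaCl) = 197.0 g / 58.44 g/mol = 3.371 mol.
From the equation the NaCl:Ca3(PO4)2 mole ratio is 6:1, so n(Ca3(PO4)2) = 3.371 × 1/6 = 0.5618 mol.
Mass of Ca3(PO4)2 = 0.5618 mol × 310.18 g/mol = 174.3 g.
Converting to kg: 174.3 g = 0.174 kg.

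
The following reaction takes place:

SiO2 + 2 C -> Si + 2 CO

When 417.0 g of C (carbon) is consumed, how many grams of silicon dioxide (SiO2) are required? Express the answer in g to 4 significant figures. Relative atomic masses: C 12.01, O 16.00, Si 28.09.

1043 g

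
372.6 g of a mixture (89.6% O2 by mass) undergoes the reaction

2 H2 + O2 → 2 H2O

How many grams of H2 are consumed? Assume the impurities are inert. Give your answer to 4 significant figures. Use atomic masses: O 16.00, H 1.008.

42.07 g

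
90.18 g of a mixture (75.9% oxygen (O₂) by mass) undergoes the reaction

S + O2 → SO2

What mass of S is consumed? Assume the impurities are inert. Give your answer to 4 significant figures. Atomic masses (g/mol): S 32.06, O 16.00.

68.57 g

Mass of pure O2 = 90.18 g × 0.759 = 68.447 g.
M(O2) = 2(16.00) = 32.00 g/mol.
M(S) = 32.06 g/mol.
n(O2) = 68.447 g / 32.00 g/mol = 2.1390 mol.
From the equation the O2:S mole ratio is 1:1, so n(S) = 2.1390 × 1/1 = 2.1390 mol.
Mass of S = 2.1390 mol × 32.06 g/mol = 68.575 g.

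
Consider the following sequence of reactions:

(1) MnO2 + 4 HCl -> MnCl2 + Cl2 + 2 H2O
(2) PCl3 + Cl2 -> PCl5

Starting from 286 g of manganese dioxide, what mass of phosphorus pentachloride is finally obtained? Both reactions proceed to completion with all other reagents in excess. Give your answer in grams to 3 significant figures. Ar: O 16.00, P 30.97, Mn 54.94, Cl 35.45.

M(MnO2) = 54.94 + 2(16.00) = 86.94 g/mol.
M(PCl5) = 30.97 + 5(35.45) = 208.22 g/mol.
n(MnO2) = 286.0 / 86.94 = 3.290 mol.
Step 1 gives a 1:1 ratio of MnO2 to Cl2, so n(Cl2) = 3.290 mol.
In step 2 the Cl2:PCl5 ratio is 1:1, so n(PCl5) = 3.290 mol.
Mass of PCl5 = 3.290 × 208.22 = 685.0 g.

685 g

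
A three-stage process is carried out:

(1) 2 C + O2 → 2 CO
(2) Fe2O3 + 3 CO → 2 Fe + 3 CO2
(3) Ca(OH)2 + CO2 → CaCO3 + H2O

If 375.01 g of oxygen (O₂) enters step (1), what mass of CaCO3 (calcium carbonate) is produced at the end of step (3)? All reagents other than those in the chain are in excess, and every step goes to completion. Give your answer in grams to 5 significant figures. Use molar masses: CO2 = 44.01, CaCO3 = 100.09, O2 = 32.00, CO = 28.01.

2345.9 g

n(O2) = 375.01 / 32.00 = 11.7191 mol.
Reaction (1): O2→CO ratio 1:2 ⇒ n(CO) = 23.4381 mol.
Reaction (2): CO→CO2 ratio 3:3 ⇒ n(CO2) = 23.4381 mol.
Reaction (3): CO2→CaCO3 ratio 1:1 ⇒ n(CaCO3) = 23.4381 mol.
Mass of CaCO3 = 23.4381 × 100.09 = 2345.92 g.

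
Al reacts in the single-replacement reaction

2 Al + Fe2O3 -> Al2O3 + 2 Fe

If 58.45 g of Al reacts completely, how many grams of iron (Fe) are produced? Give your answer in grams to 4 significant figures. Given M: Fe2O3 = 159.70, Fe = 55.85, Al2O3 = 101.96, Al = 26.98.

n(Al) = 58.450 g / 26.98 g/mol = 2.1664 mol.
From the equation the Al:Fe mole ratio is 2:2, so n(Fe) = 2.1664 × 2/2 = 2.1664 mol.
Mass of Fe = 2.1664 mol × 55.85 g/mol = 120.99 g.

121.0 g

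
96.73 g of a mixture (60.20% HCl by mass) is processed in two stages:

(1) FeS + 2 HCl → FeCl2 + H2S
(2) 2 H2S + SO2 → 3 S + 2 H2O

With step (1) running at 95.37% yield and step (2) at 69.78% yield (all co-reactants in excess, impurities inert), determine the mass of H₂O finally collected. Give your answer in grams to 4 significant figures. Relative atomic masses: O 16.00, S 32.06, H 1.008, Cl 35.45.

Pure HCl = 96.73 × 0.6020 = 58.231 g.
M(HCl) = 1.008 + 35.45 = 36.458 g/mol.
M(H2O) = 2(1.008) + 16.00 = 18.016 g/mol.
n(HCl) = 58.231 / 36.458 = 1.5972 mol.
Step 1 (HCl:H2S = 2:1): theoretical n(H2S) = 0.79861 mol; at 95.37% yield, n(H2S) = 0.76163 mol.
Step 2 (H2S:H2O = 2:2): theoretical n(H2O) = 0.76163 mol, so theoretical mass = 0.76163 × 18.016 = 13.722 g.
At 69.78% yield, actual mass of H2O = 13.722 × 0.6978 = 9.5749 g.

9.575 g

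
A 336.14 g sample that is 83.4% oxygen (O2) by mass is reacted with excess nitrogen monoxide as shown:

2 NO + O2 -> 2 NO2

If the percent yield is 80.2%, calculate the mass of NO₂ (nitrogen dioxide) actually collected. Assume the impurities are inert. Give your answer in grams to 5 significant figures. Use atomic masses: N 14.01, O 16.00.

Pure O2 available = 336.14 g × 0.834 = 280.341 g.
M(O2) = 2(16.00) = 32.00 g/mol.
M(NO2) = 14.01 + 2(16.00) = 46.01 g/mol.
n(O2) = 280.341 g / 32.00 g/mol = 8.76065 mol.
From the equation the O2:NO2 mole ratio is 1:2, so n(NO2) = 8.76065 × 2/1 = 17.5213 mol.
Mass of NO2 = 17.5213 mol × 46.01 g/mol = 806.155 g.
Actual mass collected = 806.155 g × 0.802 = 646.536 g.

646.54 g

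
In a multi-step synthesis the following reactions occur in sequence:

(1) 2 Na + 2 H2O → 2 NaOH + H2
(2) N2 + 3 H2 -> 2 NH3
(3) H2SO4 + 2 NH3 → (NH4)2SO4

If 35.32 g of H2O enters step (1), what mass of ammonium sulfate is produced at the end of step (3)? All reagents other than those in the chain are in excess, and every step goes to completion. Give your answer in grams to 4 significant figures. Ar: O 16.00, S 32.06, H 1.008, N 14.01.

43.18 g

M(H2O) = 2(1.008) + 16.00 = 18.016 g/mol.
M((NH4)2SO4) = 2(14.01) + 8(1.008) + 32.06 + 4(16.00) = 132.144 g/mol.
n(H2O) = 35.32 / 18.016 = 1.9605 mol.
Reaction (1): H2O→H2 ratio 2:1 ⇒ n(H2) = 0.98024 mol.
Reaction (2): H2→NH3 ratio 3:2 ⇒ n(NH3) = 0.65349 mol.
Reaction (3): NH3→(NH4)2SO4 ratio 2:1 ⇒ n((NH4)2SO4) = 0.32675 mol.
Mass of (NH4)2SO4 = 0.32675 × 132.144 = 43.178 g.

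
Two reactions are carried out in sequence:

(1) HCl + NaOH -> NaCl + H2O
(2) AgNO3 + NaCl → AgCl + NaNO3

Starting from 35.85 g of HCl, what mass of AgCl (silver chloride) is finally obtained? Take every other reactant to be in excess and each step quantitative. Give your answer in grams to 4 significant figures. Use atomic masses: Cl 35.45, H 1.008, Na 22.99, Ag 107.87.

M(HCl) = 1.008 + 35.45 = 36.458 g/mol.
M(AgCl) = 107.87 + 35.45 = 143.32 g/mol.
n(HCl) = 35.850 / 36.458 = 0.98332 mol.
Step 1 gives a 1:1 ratio of HCl to NaCl, so n(NaCl) = 0.98332 mol.
In step 2 the NaCl:AgCl ratio is 1:1, so n(AgCl) = 0.98332 mol.
Mass of AgCl = 0.98332 × 143.32 = 140.93 g.

140.9 g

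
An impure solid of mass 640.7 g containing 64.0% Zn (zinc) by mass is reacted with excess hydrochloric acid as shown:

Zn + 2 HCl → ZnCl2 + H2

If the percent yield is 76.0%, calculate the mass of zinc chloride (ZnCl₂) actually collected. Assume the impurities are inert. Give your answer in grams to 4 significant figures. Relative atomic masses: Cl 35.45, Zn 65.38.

649.6 g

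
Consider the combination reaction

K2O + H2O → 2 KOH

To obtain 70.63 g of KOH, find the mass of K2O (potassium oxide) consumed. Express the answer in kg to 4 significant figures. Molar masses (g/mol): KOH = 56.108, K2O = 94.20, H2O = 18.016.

n(KOH) = 70.630 g / 56.108 g/mol = 1.2588 mol.
From the equation the KOH:K2O mole ratio is 2:1, so n(K2O) = 1.2588 × 1/2 = 0.62941 mol.
Mass of K2O = 0.62941 mol × 94.20 g/mol = 59.291 g.
Converting to kg: 59.291 g = 0.05929 kg.

0.05929 kg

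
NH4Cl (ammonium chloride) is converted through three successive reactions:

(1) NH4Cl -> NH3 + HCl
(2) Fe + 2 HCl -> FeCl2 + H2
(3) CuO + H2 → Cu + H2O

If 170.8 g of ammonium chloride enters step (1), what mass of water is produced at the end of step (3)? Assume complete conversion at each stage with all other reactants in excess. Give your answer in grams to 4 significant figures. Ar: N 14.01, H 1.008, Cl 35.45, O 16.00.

M(NH4Cl) = 14.01 + 4(1.008) + 35.45 = 53.492 g/mol.
M(H2O) = 2(1.008) + 16.00 = 18.016 g/mol.
n(NH4Cl) = 170.8 / 53.492 = 3.1930 mol.
Reaction (1): NH4Cl→HCl ratio 1:1 ⇒ n(HCl) = 3.1930 mol.
Reaction (2): HCl→H2 ratio 2:1 ⇒ n(H2) = 1.5965 mol.
Reaction (3): H2→H2O ratio 1:1 ⇒ n(H2O) = 1.5965 mol.
Mass of H2O = 1.5965 × 18.016 = 28.763 g.

28.76 g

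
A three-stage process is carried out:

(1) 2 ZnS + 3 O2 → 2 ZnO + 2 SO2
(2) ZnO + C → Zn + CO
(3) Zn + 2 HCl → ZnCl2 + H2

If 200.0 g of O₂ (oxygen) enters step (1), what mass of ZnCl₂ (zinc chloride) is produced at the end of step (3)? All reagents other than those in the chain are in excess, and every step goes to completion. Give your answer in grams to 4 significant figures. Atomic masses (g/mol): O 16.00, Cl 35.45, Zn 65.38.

M(O2) = 2(16.00) = 32.00 g/mol.
M(ZnCl2) = 65.38 + 2(35.45) = 136.28 g/mol.
n(O2) = 200.0 / 32.00 = 6.2500 mol.
Reaction (1): O2→ZnO ratio 3:2 ⇒ n(ZnO) = 4.1667 mol.
Reaction (2): ZnO→Zn ratio 1:1 ⇒ n(Zn) = 4.1667 mol.
Reaction (3): Zn→ZnCl2 ratio 1:1 ⇒ n(ZnCl2) = 4.1667 mol.
Mass of ZnCl2 = 4.1667 × 136.28 = 567.83 g.

567.8 g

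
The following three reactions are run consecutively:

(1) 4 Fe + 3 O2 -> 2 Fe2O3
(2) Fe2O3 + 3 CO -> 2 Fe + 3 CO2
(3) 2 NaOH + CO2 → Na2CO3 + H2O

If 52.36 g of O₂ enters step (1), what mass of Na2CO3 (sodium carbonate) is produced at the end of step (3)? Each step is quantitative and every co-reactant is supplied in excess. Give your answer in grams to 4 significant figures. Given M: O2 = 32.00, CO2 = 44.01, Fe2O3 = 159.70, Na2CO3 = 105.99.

n(O2) = 52.36 / 32.00 = 1.6362 mol.
Reaction (1): O2→Fe2O3 ratio 3:2 ⇒ n(Fe2O3) = 1.0908 mol.
Reaction (2): Fe2O3→CO2 ratio 1:3 ⇒ n(CO2) = 3.2725 mol.
Reaction (3): CO2→Na2CO3 ratio 1:1 ⇒ n(Na2CO3) = 3.2725 mol.
Mass of Na2CO3 = 3.2725 × 105.99 = 346.85 g.

346.9 g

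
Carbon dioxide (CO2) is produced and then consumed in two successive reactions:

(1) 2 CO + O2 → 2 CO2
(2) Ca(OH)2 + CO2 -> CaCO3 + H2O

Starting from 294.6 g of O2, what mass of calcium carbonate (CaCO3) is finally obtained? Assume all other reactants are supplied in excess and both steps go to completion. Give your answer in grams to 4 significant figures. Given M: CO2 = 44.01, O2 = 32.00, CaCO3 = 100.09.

n(O2) = 294.60 / 32.00 = 9.2063 mol.
Step 1 gives a 1:2 ratio of O2 to CO2, so n(CO2) = 18.413 mol.
In step 2 the CO2:CaCO3 ratio is 1:1, so n(CaCO3) = 18.413 mol.
Mass of CaCO3 = 18.413 × 100.09 = 1842.9 g.

1843 g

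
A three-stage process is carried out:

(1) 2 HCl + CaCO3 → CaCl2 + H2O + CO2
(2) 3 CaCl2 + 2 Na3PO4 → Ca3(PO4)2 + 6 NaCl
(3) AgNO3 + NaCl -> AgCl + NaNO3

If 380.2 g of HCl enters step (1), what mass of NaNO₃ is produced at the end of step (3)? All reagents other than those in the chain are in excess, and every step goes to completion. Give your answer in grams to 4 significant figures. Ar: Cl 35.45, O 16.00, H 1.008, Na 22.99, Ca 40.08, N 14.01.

M(HCl) = 1.008 + 35.45 = 36.458 g/mol.
M(NaNO3) = 22.99 + 14.01 + 3(16.00) = 85.00 g/mol.
n(HCl) = 380.2 / 36.458 = 10.428 mol.
Reaction (1): HCl→CaCl2 ratio 2:1 ⇒ n(CaCl2) = 5.2142 mol.
Reaction (2): CaCl2→NaCl ratio 3:6 ⇒ n(NaCl) = 10.428 mol.
Reaction (3): NaCl→NaNO3 ratio 1:1 ⇒ n(NaNO3) = 10.428 mol.
Mass of NaNO3 = 10.428 × 85.00 = 886.42 g.

886.4 g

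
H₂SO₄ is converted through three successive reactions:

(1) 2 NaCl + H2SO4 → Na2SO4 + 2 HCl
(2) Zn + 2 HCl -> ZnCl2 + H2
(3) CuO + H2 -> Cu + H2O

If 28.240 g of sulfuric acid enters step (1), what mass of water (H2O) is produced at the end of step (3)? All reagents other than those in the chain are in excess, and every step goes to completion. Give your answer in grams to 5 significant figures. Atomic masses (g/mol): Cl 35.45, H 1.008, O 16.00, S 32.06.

5.1875 g

M(H2SO4) = 2(1.008) + 32.06 + 4(16.00) = 98.076 g/mol.
M(H2O) = 2(1.008) + 16.00 = 18.016 g/mol.
n(H2SO4) = 28.240 / 98.076 = 0.287940 mol.
Reaction (1): H2SO4→HCl ratio 1:2 ⇒ n(HCl) = 0.575880 mol.
Reaction (2): HCl→H2 ratio 2:1 ⇒ n(H2) = 0.287940 mol.
Reaction (3): H2→H2O ratio 1:1 ⇒ n(H2O) = 0.287940 mol.
Mass of H2O = 0.287940 × 18.016 = 5.18753 g.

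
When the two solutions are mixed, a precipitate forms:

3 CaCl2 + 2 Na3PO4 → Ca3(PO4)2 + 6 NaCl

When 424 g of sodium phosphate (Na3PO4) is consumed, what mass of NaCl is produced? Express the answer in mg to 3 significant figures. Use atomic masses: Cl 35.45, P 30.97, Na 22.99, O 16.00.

453000 mg

M(Na3PO4) = 3(22.99) + 30.97 + 4(16.00) = 163.94 g/mol.
M(NaCl) = 22.99 + 35.45 = 58.44 g/mol.
n(Na3PO4) = 424.0 g / 163.94 g/mol = 2.586 mol.
From the equation the Na3PO4:NaCl mole ratio is 2:6, so n(NaCl) = 2.586 × 6/2 = 7.759 mol.
Mass of NaCl = 7.759 mol × 58.44 g/mol = 453.4 g.
Converting to mg: 453.4 g = 453000 mg.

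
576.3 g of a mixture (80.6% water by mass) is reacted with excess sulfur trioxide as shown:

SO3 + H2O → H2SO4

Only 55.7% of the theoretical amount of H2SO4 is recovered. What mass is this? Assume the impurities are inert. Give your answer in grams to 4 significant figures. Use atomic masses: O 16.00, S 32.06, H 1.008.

Pure H2O available = 576.3 g × 0.806 = 464.50 g.
M(H2O) = 2(1.008) + 16.00 = 18.016 g/mol.
M(H2SO4) = 2(1.008) + 32.06 + 4(16.00) = 98.076 g/mol.
n(H2O) = 464.50 g / 18.016 g/mol = 25.783 mol.
From the equation the H2O:H2SO4 mole ratio is 1:1, so n(H2SO4) = 25.783 × 1/1 = 25.783 mol.
Mass of H2SO4 = 25.783 mol × 98.076 g/mol = 2528.6 g.
Actual mass collected = 2528.6 g × 0.557 = 1408.5 g.

1408 g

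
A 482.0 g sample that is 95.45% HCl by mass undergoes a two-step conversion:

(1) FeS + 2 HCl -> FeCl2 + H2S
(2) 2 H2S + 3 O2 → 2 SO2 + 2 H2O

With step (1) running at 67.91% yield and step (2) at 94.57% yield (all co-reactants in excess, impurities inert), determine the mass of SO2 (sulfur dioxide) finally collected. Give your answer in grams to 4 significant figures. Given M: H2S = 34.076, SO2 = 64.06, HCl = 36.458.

259.6 g

Pure HCl = 482.0 × 0.9545 = 460.07 g.
n(HCl) = 460.07 / 36.458 = 12.619 mol.
Step 1 (HCl:H2S = 2:1): theoretical n(H2S) = 6.3096 mol; at 67.91% yield, n(H2S) = 4.2848 mol.
Step 2 (H2S:SO2 = 2:2): theoretical n(SO2) = 4.2848 mol, so theoretical mass = 4.2848 × 64.06 = 274.49 g.
At 94.57% yield, actual mass of SO2 = 274.49 × 0.9457 = 259.58 g.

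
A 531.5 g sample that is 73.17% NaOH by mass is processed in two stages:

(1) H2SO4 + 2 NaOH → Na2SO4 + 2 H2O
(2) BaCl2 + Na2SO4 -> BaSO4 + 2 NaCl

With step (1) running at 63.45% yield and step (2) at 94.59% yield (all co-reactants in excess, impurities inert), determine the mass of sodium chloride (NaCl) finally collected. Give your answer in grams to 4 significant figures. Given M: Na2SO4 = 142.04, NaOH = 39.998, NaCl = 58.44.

Pure NaOH = 531.5 × 0.7317 = 388.90 g.
n(NaOH) = 388.90 / 39.998 = 9.7229 mol.
Step 1 (NaOH:Na2SO4 = 2:1): theoretical n(Na2SO4) = 4.8615 mol; at 63.45% yield, n(Na2SO4) = 3.0846 mol.
Step 2 (Na2SO4:NaCl = 1:2): theoretical n(NaCl) = 6.1692 mol, so theoretical mass = 6.1692 × 58.44 = 360.53 g.
At 94.59% yield, actual mass of NaCl = 360.53 × 0.9459 = 341.02 g.

341.0 g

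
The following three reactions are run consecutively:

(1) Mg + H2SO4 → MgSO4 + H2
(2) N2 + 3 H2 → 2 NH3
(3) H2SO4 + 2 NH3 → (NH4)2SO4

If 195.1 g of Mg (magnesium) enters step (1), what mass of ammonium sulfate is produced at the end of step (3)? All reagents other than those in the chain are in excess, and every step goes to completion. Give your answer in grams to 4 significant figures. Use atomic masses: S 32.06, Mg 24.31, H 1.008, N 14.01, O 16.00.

M(Mg) = 24.31 g/mol.
M((NH4)2SO4) = 2(14.01) + 8(1.008) + 32.06 + 4(16.00) = 132.144 g/mol.
n(Mg) = 195.1 / 24.31 = 8.0255 mol.
Reaction (1): Mg→H2 ratio 1:1 ⇒ n(H2) = 8.0255 mol.
Reaction (2): H2→NH3 ratio 3:2 ⇒ n(NH3) = 5.3503 mol.
Reaction (3): NH3→(NH4)2SO4 ratio 2:1 ⇒ n((NH4)2SO4) = 2.6752 mol.
Mass of (NH4)2SO4 = 2.6752 × 132.144 = 353.51 g.

353.5 g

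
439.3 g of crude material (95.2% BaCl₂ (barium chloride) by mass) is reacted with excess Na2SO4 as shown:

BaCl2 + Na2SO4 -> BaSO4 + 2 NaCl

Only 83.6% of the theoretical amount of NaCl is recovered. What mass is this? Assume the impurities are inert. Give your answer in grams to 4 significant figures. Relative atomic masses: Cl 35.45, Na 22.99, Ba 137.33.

196.2 g

Pure BaCl2 available = 439.3 g × 0.952 = 418.21 g.
M(BaCl2) = 137.33 + 2(35.45) = 208.23 g/mol.
M(NaCl) = 22.99 + 35.45 = 58.44 g/mol.
n(BaCl2) = 418.21 g / 208.23 g/mol = 2.0084 mol.
From the equation the BaCl2:NaCl mole ratio is 1:2, so n(NaCl) = 2.0084 × 2/1 = 4.0168 mol.
Mass of NaCl = 4.0168 mol × 58.44 g/mol = 234.74 g.
Actual mass collected = 234.74 g × 0.836 = 196.25 g.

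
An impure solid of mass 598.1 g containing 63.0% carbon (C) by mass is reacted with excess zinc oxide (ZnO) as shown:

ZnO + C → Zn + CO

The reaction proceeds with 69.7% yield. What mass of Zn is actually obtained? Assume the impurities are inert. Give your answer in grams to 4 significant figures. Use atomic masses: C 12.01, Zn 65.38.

Pure C available = 598.1 g × 0.630 = 376.80 g.
M(C) = 12.01 g/mol.
M(Zn) = 65.38 g/mol.
n(C) = 376.80 g / 12.01 g/mol = 31.374 mol.
From the equation the C:Zn mole ratio is 1:1, so n(Zn) = 31.374 × 1/1 = 31.374 mol.
Mass of Zn = 31.374 mol × 65.38 g/mol = 2051.2 g.
Actual mass collected = 2051.2 g × 0.697 = 1429.7 g.

1430 g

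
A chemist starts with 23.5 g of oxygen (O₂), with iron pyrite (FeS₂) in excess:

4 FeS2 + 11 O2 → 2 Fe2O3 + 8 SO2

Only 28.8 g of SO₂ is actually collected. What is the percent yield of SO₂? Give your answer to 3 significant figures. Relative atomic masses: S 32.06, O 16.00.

84.2 %

M(O2) = 2(16.00) = 32.00 g/mol.
M(SO2) = 32.06 + 2(16.00) = 64.06 g/mol.
n(O2) = 23.50 g / 32.00 g/mol = 0.7344 mol.
From the equation the O2:SO2 mole ratio is 11:8, so n(SO2) = 0.7344 × 8/11 = 0.5341 mol.
Mass of SO2 = 0.5341 mol × 64.06 g/mol = 34.21 g.
This is the theoretical yield. Percent yield = 28.8 g / 34.21 g × 100% = 84.18%.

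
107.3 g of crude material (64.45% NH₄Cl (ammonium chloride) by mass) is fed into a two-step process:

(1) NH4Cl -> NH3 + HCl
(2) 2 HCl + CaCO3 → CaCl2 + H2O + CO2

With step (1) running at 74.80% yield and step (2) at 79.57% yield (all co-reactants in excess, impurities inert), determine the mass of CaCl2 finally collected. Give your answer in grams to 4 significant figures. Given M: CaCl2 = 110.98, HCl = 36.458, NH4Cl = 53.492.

Pure NH4Cl = 107.3 × 0.6445 = 69.155 g.
n(NH4Cl) = 69.155 / 53.492 = 1.2928 mol.
Step 1 (NH4Cl:HCl = 1:1): theoretical n(HCl) = 1.2928 mol; at 74.80% yield, n(HCl) = 0.96702 mol.
Step 2 (HCl:CaCl2 = 2:1): theoretical n(CaCl2) = 0.48351 mol, so theoretical mass = 0.48351 × 110.98 = 53.660 g.
At 79.57% yield, actual mass of CaCl2 = 53.660 × 0.7957 = 42.697 g.

42.70 g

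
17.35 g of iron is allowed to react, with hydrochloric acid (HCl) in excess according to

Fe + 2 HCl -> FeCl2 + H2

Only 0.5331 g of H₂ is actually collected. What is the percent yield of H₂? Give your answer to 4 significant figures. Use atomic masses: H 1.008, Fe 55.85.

85.12 %

M(Fe) = 55.85 g/mol.
M(H2) = 2(1.008) = 2.016 g/mol.
n(Fe) = 17.350 g / 55.85 g/mol = 0.31065 mol.
From the equation the Fe:H2 mole ratio is 1:1, so n(H2) = 0.31065 × 1/1 = 0.31065 mol.
Mass of H2 = 0.31065 mol × 2.016 g/mol = 0.62628 g.
This is the theoretical yield. Percent yield = 0.5331 g / 0.62628 g × 100% = 85.122%.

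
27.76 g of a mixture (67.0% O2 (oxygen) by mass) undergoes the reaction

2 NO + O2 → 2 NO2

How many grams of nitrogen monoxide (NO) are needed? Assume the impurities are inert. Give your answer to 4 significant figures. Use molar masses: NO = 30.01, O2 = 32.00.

34.89 g

Mass of pure O2 = 27.76 g × 0.670 = 18.599 g.
n(O2) = 18.599 g / 32.00 g/mol = 0.58122 mol.
From the equation the O2:NO mole ratio is 1:2, so n(NO) = 0.58122 × 2/1 = 1.1624 mol.
Mass of NO = 1.1624 mol × 30.01 g/mol = 34.885 g.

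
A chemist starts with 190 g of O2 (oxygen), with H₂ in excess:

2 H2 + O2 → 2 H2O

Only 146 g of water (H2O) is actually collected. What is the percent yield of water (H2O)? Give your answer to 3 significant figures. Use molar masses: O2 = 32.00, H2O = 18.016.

n(O2) = 190.0 g / 32.00 g/mol = 5.938 mol.
From the equation the O2:H2O mole ratio is 1:2, so n(H2O) = 5.938 × 2/1 = 11.88 mol.
Mass of H2O = 11.88 mol × 18.016 g/mol = 213.9 g.
This is the theoretical yield. Percent yield = 146 g / 213.9 g × 100% = 68.24%.

68.2 %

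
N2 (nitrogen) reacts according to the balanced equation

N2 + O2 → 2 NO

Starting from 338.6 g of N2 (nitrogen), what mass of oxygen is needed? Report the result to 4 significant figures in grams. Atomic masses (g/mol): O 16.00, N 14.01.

386.7 g

M(N2) = 2(14.01) = 28.02 g/mol.
M(O2) = 2(16.00) = 32.00 g/mol.
n(N2) = 338.60 g / 28.02 g/mol = 12.084 mol.
From the equation the N2:O2 mole ratio is 1:1, so n(O2) = 12.084 × 1/1 = 12.084 mol.
Mass of O2 = 12.084 mol × 32.00 g/mol = 386.70 g.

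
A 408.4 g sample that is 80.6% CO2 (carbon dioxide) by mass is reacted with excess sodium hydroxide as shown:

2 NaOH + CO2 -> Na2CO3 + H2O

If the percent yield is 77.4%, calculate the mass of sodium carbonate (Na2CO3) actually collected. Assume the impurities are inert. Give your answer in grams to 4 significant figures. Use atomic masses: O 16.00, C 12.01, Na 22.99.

Pure CO2 available = 408.4 g × 0.806 = 329.17 g.
M(CO2) = 12.01 + 2(16.00) = 44.01 g/mol.
M(Na2CO3) = 2(22.99) + 12.01 + 3(16.00) = 105.99 g/mol.
n(CO2) = 329.17 g / 44.01 g/mol = 7.4794 mol.
From the equation the CO2:Na2CO3 mole ratio is 1:1, so n(Na2CO3) = 7.4794 × 1/1 = 7.4794 mol.
Mass of Na2CO3 = 7.4794 mol × 105.99 g/mol = 792.75 g.
Actual mass collected = 792.75 g × 0.774 = 613.59 g.

613.6 g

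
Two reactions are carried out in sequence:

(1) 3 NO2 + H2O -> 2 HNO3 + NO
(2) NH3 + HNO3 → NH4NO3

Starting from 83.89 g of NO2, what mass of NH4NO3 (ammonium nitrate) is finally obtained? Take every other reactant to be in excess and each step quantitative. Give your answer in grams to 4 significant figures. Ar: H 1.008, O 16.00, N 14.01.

97.31 g

M(NO2) = 14.01 + 2(16.00) = 46.01 g/mol.
M(NH4NO3) = 2(14.01) + 4(1.008) + 3(16.00) = 80.052 g/mol.
n(NO2) = 83.890 / 46.01 = 1.8233 mol.
Step 1 gives a 3:2 ratio of NO2 to HNO3, so n(HNO3) = 1.2155 mol.
In step 2 the HNO3:NH4NO3 ratio is 1:1, so n(NH4NO3) = 1.2155 mol.
Mass of NH4NO3 = 1.2155 × 80.052 = 97.306 g.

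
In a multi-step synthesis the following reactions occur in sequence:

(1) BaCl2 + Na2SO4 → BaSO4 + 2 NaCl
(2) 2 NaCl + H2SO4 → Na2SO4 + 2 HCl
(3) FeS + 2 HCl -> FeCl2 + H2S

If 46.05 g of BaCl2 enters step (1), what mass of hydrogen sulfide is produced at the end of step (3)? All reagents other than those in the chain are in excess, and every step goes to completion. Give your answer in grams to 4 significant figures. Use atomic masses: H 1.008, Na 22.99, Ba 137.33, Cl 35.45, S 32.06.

M(BaCl2) = 137.33 + 2(35.45) = 208.23 g/mol.
M(H2S) = 2(1.008) + 32.06 = 34.076 g/mol.
n(BaCl2) = 46.05 / 208.23 = 0.22115 mol.
Reaction (1): BaCl2→NaCl ratio 1:2 ⇒ n(NaCl) = 0.44230 mol.
Reaction (2): NaCl→HCl ratio 2:2 ⇒ n(HCl) = 0.44230 mol.
Reaction (3): HCl→H2S ratio 2:1 ⇒ n(H2S) = 0.22115 mol.
Mass of H2S = 0.22115 × 34.076 = 7.5359 g.

7.536 g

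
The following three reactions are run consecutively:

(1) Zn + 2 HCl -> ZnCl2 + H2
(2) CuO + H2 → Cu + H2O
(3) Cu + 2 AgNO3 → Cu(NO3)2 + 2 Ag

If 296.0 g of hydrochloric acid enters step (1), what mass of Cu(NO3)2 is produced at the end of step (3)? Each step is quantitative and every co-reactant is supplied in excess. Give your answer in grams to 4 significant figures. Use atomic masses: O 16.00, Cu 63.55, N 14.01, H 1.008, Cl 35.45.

761.4 g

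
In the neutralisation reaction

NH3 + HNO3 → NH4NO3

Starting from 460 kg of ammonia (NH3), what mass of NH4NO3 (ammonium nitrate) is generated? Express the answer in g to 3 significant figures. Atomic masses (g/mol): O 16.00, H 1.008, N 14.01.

M(NH3) = 14.01 + 3(1.008) = 17.034 g/mol.
M(NH4NO3) = 2(14.01) + 4(1.008) + 3(16.00) = 80.052 g/mol.
Convert: 460 kg = 460000 g.
n(NH3) = 460000 g / 17.034 g/mol = 27000 mol.
From the equation the NH3:NH4NO3 mole ratio is 1:1, so n(NH4NO3) = 27000 × 1/1 = 27000 mol.
Mass of NH4NO3 = 27000 mol × 80.052 g/mol = 2.162 × 10^6 g.

2160000 g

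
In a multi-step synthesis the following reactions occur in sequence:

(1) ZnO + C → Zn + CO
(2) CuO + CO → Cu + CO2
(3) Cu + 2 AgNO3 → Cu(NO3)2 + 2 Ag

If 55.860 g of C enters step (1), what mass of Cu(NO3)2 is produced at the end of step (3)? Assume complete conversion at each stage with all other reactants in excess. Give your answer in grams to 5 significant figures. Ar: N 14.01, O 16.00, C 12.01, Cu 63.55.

M(C) = 12.01 g/mol.
M(Cu(NO3)2) = 63.55 + 2(14.01) + 6(16.00) = 187.57 g/mol.
n(C) = 55.860 / 12.01 = 4.65112 mol.
Reaction (1): C→CO ratio 1:1 ⇒ n(CO) = 4.65112 mol.
Reaction (2): CO→Cu ratio 1:1 ⇒ n(Cu) = 4.65112 mol.
Reaction (3): Cu→Cu(NO3)2 ratio 1:1 ⇒ n(Cu(NO3)2) = 4.65112 mol.
Mass of Cu(NO3)2 = 4.65112 × 187.57 = 872.411 g.

872.41 g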